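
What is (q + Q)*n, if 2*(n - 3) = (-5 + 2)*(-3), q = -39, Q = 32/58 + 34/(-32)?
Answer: -274995/928 ≈ -296.33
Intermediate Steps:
Q = -237/464 (Q = 32*(1/58) + 34*(-1/32) = 16/29 - 17/16 = -237/464 ≈ -0.51078)
n = 15/2 (n = 3 + ((-5 + 2)*(-3))/2 = 3 + (-3*(-3))/2 = 3 + (½)*9 = 3 + 9/2 = 15/2 ≈ 7.5000)
(q + Q)*n = (-39 - 237/464)*(15/2) = -18333/464*15/2 = -274995/928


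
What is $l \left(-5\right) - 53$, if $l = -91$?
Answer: $402$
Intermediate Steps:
$l \left(-5\right) - 53 = \left(-91\right) \left(-5\right) - 53 = 455 - 53 = 402$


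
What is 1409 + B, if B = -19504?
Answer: -18095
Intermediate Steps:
1409 + B = 1409 - 19504 = -18095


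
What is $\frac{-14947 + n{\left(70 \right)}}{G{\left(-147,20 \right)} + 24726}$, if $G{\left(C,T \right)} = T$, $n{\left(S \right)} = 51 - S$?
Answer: $- \frac{7483}{12373} \approx -0.60478$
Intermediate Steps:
$\frac{-14947 + n{\left(70 \right)}}{G{\left(-147,20 \right)} + 24726} = \frac{-14947 + \left(51 - 70\right)}{20 + 24726} = \frac{-14947 + \left(51 - 70\right)}{24746} = \left(-14947 - 19\right) \frac{1}{24746} = \left(-14966\right) \frac{1}{24746} = - \frac{7483}{12373}$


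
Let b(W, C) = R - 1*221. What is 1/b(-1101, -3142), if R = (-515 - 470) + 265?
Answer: -1/941 ≈ -0.0010627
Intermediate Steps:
R = -720 (R = -985 + 265 = -720)
b(W, C) = -941 (b(W, C) = -720 - 1*221 = -720 - 221 = -941)
1/b(-1101, -3142) = 1/(-941) = -1/941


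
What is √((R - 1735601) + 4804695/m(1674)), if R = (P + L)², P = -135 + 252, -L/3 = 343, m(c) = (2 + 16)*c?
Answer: I*√281378882433/558 ≈ 950.63*I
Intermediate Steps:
m(c) = 18*c
L = -1029 (L = -3*343 = -1029)
P = 117
R = 831744 (R = (117 - 1029)² = (-912)² = 831744)
√((R - 1735601) + 4804695/m(1674)) = √((831744 - 1735601) + 4804695/((18*1674))) = √(-903857 + 4804695/30132) = √(-903857 + 4804695*(1/30132)) = √(-903857 + 533855/3348) = √(-3025579381/3348) = I*√281378882433/558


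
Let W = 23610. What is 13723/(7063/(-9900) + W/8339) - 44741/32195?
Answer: 36466451869650037/5628994501385 ≈ 6478.3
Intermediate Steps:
13723/(7063/(-9900) + W/8339) - 44741/32195 = 13723/(7063/(-9900) + 23610/8339) - 44741/32195 = 13723/(7063*(-1/9900) + 23610*(1/8339)) - 44741*1/32195 = 13723/(-7063/9900 + 23610/8339) - 44741/32195 = 13723/(174840643/82556100) - 44741/32195 = 13723*(82556100/174840643) - 44741/32195 = 1132917360300/174840643 - 44741/32195 = 36466451869650037/5628994501385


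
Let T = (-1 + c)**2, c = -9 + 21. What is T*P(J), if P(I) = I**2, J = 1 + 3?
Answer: 1936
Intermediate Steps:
J = 4
c = 12
T = 121 (T = (-1 + 12)**2 = 11**2 = 121)
T*P(J) = 121*4**2 = 121*16 = 1936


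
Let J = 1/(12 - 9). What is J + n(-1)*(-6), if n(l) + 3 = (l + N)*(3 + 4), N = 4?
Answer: -323/3 ≈ -107.67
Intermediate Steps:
n(l) = 25 + 7*l (n(l) = -3 + (l + 4)*(3 + 4) = -3 + (4 + l)*7 = -3 + (28 + 7*l) = 25 + 7*l)
J = ⅓ (J = 1/3 = ⅓ ≈ 0.33333)
J + n(-1)*(-6) = ⅓ + (25 + 7*(-1))*(-6) = ⅓ + (25 - 7)*(-6) = ⅓ + 18*(-6) = ⅓ - 108 = -323/3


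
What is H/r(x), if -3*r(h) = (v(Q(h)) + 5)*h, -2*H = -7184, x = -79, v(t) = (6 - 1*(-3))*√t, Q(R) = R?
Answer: 6735/63437 - 12123*I*√79/63437 ≈ 0.10617 - 1.6986*I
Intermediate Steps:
v(t) = 9*√t (v(t) = (6 + 3)*√t = 9*√t)
H = 3592 (H = -½*(-7184) = 3592)
r(h) = -h*(5 + 9*√h)/3 (r(h) = -(9*√h + 5)*h/3 = -(5 + 9*√h)*h/3 = -h*(5 + 9*√h)/3)
H/r(x) = 3592/((-⅓*(-79)*(5 + 9*√(-79)))) = 3592/((-⅓*(-79)*(5 + 9*(I*√79)))) = 3592/((-⅓*(-79)*(5 + 9*I*√79))) = 3592/(395/3 + 237*I*√79)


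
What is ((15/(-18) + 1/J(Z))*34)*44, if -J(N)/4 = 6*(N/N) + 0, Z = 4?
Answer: -1309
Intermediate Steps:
J(N) = -24 (J(N) = -4*(6*(N/N) + 0) = -4*(6*1 + 0) = -4*(6 + 0) = -4*6 = -24)
((15/(-18) + 1/J(Z))*34)*44 = ((15/(-18) + 1/(-24))*34)*44 = ((15*(-1/18) + 1*(-1/24))*34)*44 = ((-⅚ - 1/24)*34)*44 = -7/8*34*44 = -119/4*44 = -1309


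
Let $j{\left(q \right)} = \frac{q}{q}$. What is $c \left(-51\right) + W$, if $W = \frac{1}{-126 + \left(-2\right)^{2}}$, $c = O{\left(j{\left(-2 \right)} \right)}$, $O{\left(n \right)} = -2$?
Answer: $\frac{12443}{122} \approx 101.99$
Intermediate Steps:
$j{\left(q \right)} = 1$
$c = -2$
$W = - \frac{1}{122}$ ($W = \frac{1}{-126 + 4} = \frac{1}{-122} = - \frac{1}{122} \approx -0.0081967$)
$c \left(-51\right) + W = \left(-2\right) \left(-51\right) - \frac{1}{122} = 102 - \frac{1}{122} = \frac{12443}{122}$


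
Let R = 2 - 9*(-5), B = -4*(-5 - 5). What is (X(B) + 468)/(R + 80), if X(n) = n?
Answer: 4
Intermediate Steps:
B = 40 (B = -4*(-10) = 40)
R = 47 (R = 2 + 45 = 47)
(X(B) + 468)/(R + 80) = (40 + 468)/(47 + 80) = 508/127 = 508*(1/127) = 4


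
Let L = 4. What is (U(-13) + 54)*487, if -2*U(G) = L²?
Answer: 22402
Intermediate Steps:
U(G) = -8 (U(G) = -½*4² = -½*16 = -8)
(U(-13) + 54)*487 = (-8 + 54)*487 = 46*487 = 22402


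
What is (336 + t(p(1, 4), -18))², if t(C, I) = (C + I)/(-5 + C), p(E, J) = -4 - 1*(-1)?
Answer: 7338681/64 ≈ 1.1467e+5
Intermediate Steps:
p(E, J) = -3 (p(E, J) = -4 + 1 = -3)
t(C, I) = (C + I)/(-5 + C)
(336 + t(p(1, 4), -18))² = (336 + (-3 - 18)/(-5 - 3))² = (336 - 21/(-8))² = (336 - ⅛*(-21))² = (336 + 21/8)² = (2709/8)² = 7338681/64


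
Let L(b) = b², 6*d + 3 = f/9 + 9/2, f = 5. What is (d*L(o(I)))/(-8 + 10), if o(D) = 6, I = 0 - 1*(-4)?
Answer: 37/6 ≈ 6.1667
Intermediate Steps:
I = 4 (I = 0 + 4 = 4)
d = 37/108 (d = -½ + (5/9 + 9/2)/6 = -½ + (⅙)*(91/18) = -½ + 91/108 = 37/108 ≈ 0.34259)
(d*L(o(I)))/(-8 + 10) = ((37/108)*6²)/(-8 + 10) = ((37/108)*36)/2 = (37/3)*(½) = 37/6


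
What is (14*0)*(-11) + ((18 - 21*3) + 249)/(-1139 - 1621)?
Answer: -17/230 ≈ -0.073913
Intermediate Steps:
(14*0)*(-11) + ((18 - 21*3) + 249)/(-1139 - 1621) = 0*(-11) + ((18 - 63) + 249)/(-2760) = 0 + (-45 + 249)*(-1/2760) = 0 + 204*(-1/2760) = 0 - 17/230 = -17/230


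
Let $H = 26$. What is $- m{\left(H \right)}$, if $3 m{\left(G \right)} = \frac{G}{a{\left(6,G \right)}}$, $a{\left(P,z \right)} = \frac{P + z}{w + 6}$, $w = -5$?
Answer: $- \frac{13}{48} \approx -0.27083$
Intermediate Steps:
$a{\left(P,z \right)} = P + z$ ($a{\left(P,z \right)} = \frac{P + z}{-5 + 6} = \frac{P + z}{1} = \left(P + z\right) 1 = P + z$)
$m{\left(G \right)} = \frac{G}{3 \left(6 + G\right)}$ ($m{\left(G \right)} = \frac{G \frac{1}{6 + G}}{3} = \frac{G}{3 \left(6 + G\right)}$)
$- m{\left(H \right)} = - \frac{26}{3 \left(6 + 26\right)} = - \frac{26}{3 \cdot 32} = \left(-1\right) \frac{13}{48} = - \frac{13}{48}$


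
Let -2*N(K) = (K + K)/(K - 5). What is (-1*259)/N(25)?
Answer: 1036/5 ≈ 207.20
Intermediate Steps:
N(K) = -K/(-5 + K) (N(K) = -(K + K)/(2*(K - 5)) = -2*K/(2*(-5 + K)) = -K/(-5 + K))
(-1*259)/N(25) = (-1*259)/((-1*25/(-5 + 25))) = -259/((-1*25/20)) = -259/((-1*25*1/20)) = -259/(-5/4) = -259*(-⅘) = 1036/5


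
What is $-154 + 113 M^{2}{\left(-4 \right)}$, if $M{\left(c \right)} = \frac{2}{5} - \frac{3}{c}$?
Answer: $- \frac{1823}{400} \approx -4.5575$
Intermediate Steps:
$M{\left(c \right)} = \frac{2}{5} - \frac{3}{c}$ ($M{\left(c \right)} = 2 \cdot \frac{1}{5} - \frac{3}{c} = \frac{2}{5} - \frac{3}{c}$)
$-154 + 113 M^{2}{\left(-4 \right)} = -154 + 113 \left(\frac{2}{5} - \frac{3}{-4}\right)^{2} = -154 + 113 \left(\frac{2}{5} - - \frac{3}{4}\right)^{2} = -154 + 113 \left(\frac{2}{5} + \frac{3}{4}\right)^{2} = -154 + 113 \left(\frac{23}{20}\right)^{2} = -154 + 113 \cdot \frac{529}{400} = -154 + \frac{59777}{400} = - \frac{1823}{400}$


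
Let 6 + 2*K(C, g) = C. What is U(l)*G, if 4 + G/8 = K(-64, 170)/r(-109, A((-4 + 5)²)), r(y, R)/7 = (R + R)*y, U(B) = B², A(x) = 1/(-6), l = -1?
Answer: -3608/109 ≈ -33.101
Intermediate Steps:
A(x) = -⅙
r(y, R) = 14*R*y (r(y, R) = 7*((R + R)*y) = 7*((2*R)*y) = 7*(2*R*y) = 14*R*y)
K(C, g) = -3 + C/2
G = -3608/109 (G = -32 + 8*((-3 + (½)*(-64))/((14*(-⅙)*(-109)))) = -32 + 8*((-3 - 32)/(763/3)) = -32 + 8*(-35*3/763) = -32 + 8*(-15/109) = -32 - 120/109 = -3608/109 ≈ -33.101)
U(l)*G = (-1)²*(-3608/109) = 1*(-3608/109) = -3608/109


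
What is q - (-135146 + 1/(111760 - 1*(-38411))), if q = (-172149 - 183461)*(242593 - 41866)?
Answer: -10719265045858405/150171 ≈ -7.1380e+10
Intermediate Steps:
q = -71380528470 (q = -355610*200727 = -71380528470)
q - (-135146 + 1/(111760 - 1*(-38411))) = -71380528470 - (-135146 + 1/(111760 - 1*(-38411))) = -71380528470 - (-135146 + 1/(111760 + 38411)) = -71380528470 - (-135146 + 1/150171) = -71380528470 - 1*(-20295009965/150171) = -71380528470 + 20295009965/150171 = -10719265045858405/150171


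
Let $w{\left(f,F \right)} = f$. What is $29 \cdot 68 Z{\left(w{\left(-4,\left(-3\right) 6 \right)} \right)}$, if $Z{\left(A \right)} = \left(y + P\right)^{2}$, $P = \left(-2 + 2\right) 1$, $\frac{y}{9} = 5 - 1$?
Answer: $2555712$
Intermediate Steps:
$y = 36$ ($y = 9 \left(5 - 1\right) = 9 \cdot 4 = 36$)
$P = 0$ ($P = 0 \cdot 1 = 0$)
$Z{\left(A \right)} = 1296$ ($Z{\left(A \right)} = \left(36 + 0\right)^{2} = 36^{2} = 1296$)
$29 \cdot 68 Z{\left(w{\left(-4,\left(-3\right) 6 \right)} \right)} = 29 \cdot 68 \cdot 1296 = 1972 \cdot 1296 = 2555712$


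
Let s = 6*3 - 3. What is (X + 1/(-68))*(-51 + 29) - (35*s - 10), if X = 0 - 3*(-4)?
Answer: -26475/34 ≈ -778.68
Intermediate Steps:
X = 12 (X = 0 + 12 = 12)
s = 15 (s = 18 - 3 = 15)
(X + 1/(-68))*(-51 + 29) - (35*s - 10) = (12 + 1/(-68))*(-51 + 29) - (35*15 - 10) = (12 - 1/68)*(-22) - (525 - 10) = (815/68)*(-22) - 1*515 = -8965/34 - 515 = -26475/34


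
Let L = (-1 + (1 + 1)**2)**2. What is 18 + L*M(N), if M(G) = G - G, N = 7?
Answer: 18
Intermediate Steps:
M(G) = 0
L = 9 (L = (-1 + 2**2)**2 = (-1 + 4)**2 = 3**2 = 9)
18 + L*M(N) = 18 + 9*0 = 18 + 0 = 18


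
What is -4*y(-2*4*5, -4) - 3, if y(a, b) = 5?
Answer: -23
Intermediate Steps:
-4*y(-2*4*5, -4) - 3 = -4*5 - 3 = -20 - 3 = -23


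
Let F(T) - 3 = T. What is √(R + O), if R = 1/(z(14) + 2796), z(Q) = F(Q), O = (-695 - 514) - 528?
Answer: 2*I*√3436206085/2813 ≈ 41.677*I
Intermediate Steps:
O = -1737 (O = -1209 - 528 = -1737)
F(T) = 3 + T
z(Q) = 3 + Q
R = 1/2813 (R = 1/((3 + 14) + 2796) = 1/(17 + 2796) = 1/2813 ≈ 0.00035549)
√(R + O) = √(1/2813 - 1737) = √(-4886180/2813) = 2*I*√3436206085/2813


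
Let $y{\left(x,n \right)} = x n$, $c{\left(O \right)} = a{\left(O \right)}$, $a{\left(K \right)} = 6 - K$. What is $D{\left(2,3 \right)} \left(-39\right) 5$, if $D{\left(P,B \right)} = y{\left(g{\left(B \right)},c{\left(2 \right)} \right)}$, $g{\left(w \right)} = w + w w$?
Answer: $-9360$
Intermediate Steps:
$c{\left(O \right)} = 6 - O$
$g{\left(w \right)} = w + w^{2}$
$y{\left(x,n \right)} = n x$
$D{\left(P,B \right)} = 4 B \left(1 + B\right)$ ($D{\left(P,B \right)} = \left(6 - 2\right) B \left(1 + B\right) = 4 B \left(1 + B\right)$)
$D{\left(2,3 \right)} \left(-39\right) 5 = 4 \cdot 3 \left(1 + 3\right) \left(-39\right) 5 = 4 \cdot 3 \cdot 4 \left(-39\right) 5 = 48 \left(-39\right) 5 = \left(-1872\right) 5 = -9360$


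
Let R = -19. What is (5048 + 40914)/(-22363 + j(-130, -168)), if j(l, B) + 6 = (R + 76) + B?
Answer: -22981/11240 ≈ -2.0446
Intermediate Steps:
j(l, B) = 51 + B (j(l, B) = -6 + ((-19 + 76) + B) = -6 + (57 + B) = 51 + B)
(5048 + 40914)/(-22363 + j(-130, -168)) = (5048 + 40914)/(-22363 + (51 - 168)) = 45962/(-22363 - 117) = 45962/(-22480) = 45962*(-1/22480) = -22981/11240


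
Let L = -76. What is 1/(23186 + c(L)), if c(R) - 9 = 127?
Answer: 1/23322 ≈ 4.2878e-5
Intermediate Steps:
c(R) = 136 (c(R) = 9 + 127 = 136)
1/(23186 + c(L)) = 1/(23186 + 136) = 1/23322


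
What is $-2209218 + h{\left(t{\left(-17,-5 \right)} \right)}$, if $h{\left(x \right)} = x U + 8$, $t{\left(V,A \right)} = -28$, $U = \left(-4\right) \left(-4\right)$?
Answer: $-2209658$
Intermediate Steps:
$U = 16$
$h{\left(x \right)} = 8 + 16 x$ ($h{\left(x \right)} = x 16 + 8 = 16 x + 8 = 8 + 16 x$)
$-2209218 + h{\left(t{\left(-17,-5 \right)} \right)} = -2209218 + \left(8 + 16 \left(-28\right)\right) = -2209218 + \left(8 - 448\right) = -2209218 - 440 = -2209658$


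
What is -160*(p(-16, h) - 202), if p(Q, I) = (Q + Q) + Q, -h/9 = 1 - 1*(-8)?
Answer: 40000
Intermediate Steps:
h = -81 (h = -9*(1 - 1*(-8)) = -9*(1 + 8) = -9*9 = -81)
p(Q, I) = 3*Q (p(Q, I) = 2*Q + Q = 3*Q)
-160*(p(-16, h) - 202) = -160*(3*(-16) - 202) = -160*(-48 - 202) = -160*(-250) = 40000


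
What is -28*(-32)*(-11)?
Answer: -9856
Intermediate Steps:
-28*(-32)*(-11) = -(-896)*(-11) = -1*9856 = -9856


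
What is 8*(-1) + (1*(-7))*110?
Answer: -778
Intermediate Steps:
8*(-1) + (1*(-7))*110 = -8 - 7*110 = -8 - 770 = -778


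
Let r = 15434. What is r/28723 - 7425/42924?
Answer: 149740247/410968684 ≈ 0.36436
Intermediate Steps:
r/28723 - 7425/42924 = 15434/28723 - 7425/42924 = 15434*(1/28723) - 7425*1/42924 = 15434/28723 - 2475/14308 = 149740247/410968684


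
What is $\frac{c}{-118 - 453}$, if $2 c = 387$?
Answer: $- \frac{387}{1142} \approx -0.33888$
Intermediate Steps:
$c = \frac{387}{2}$ ($c = \frac{1}{2} \cdot 387 = \frac{387}{2} \approx 193.5$)
$\frac{c}{-118 - 453} = \frac{387}{2 \left(-118 - 453\right)} = \frac{387}{2 \left(-571\right)} = \frac{387}{2} \left(- \frac{1}{571}\right) = - \frac{387}{1142}$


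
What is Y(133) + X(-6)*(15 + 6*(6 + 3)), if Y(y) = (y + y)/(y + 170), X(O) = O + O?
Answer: -250618/303 ≈ -827.12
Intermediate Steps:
X(O) = 2*O
Y(y) = 2*y/(170 + y) (Y(y) = (2*y)/(170 + y) = 2*y/(170 + y))
Y(133) + X(-6)*(15 + 6*(6 + 3)) = 2*133/(170 + 133) + (2*(-6))*(15 + 6*(6 + 3)) = 2*133/303 - 12*(15 + 6*9) = 2*133*(1/303) - 12*(15 + 54) = 266/303 - 12*69 = 266/303 - 828 = -250618/303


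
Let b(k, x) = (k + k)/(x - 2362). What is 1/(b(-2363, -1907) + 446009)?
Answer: 4269/1904017147 ≈ 2.2421e-6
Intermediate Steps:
b(k, x) = 2*k/(-2362 + x) (b(k, x) = (2*k)/(-2362 + x) = 2*k/(-2362 + x))
1/(b(-2363, -1907) + 446009) = 1/(2*(-2363)/(-2362 - 1907) + 446009) = 1/(2*(-2363)/(-4269) + 446009) = 1/(2*(-2363)*(-1/4269) + 446009) = 1/(4726/4269 + 446009) = 1/(1904017147/4269) = 4269/1904017147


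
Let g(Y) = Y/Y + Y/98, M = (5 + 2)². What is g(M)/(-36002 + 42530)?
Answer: 1/4352 ≈ 0.00022978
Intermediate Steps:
M = 49 (M = 7² = 49)
g(Y) = 1 + Y/98 (g(Y) = 1 + Y*(1/98) = 1 + Y/98)
g(M)/(-36002 + 42530) = (1 + (1/98)*49)/(-36002 + 42530) = (1 + ½)/6528 = (3/2)*(1/6528) = 1/4352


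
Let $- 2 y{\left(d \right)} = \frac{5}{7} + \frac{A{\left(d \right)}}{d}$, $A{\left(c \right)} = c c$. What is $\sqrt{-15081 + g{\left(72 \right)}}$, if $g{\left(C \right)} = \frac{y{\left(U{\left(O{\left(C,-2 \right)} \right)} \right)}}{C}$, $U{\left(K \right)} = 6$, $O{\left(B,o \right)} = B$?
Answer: $\frac{i \sqrt{106411865}}{84} \approx 122.8 i$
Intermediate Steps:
$A{\left(c \right)} = c^{2}$
$y{\left(d \right)} = - \frac{5}{14} - \frac{d}{2}$ ($y{\left(d \right)} = - \frac{\frac{5}{7} + \frac{d^{2}}{d}}{2} = - \frac{5 \cdot \frac{1}{7} + d}{2} = - \frac{\frac{5}{7} + d}{2} = - \frac{5}{14} - \frac{d}{2}$)
$g{\left(C \right)} = - \frac{47}{14 C}$ ($g{\left(C \right)} = \frac{- \frac{5}{14} - 3}{C} = - \frac{47}{14 C}$)
$\sqrt{-15081 + g{\left(72 \right)}} = \sqrt{-15081 - \frac{47}{14 \cdot 72}} = \sqrt{-15081 - \frac{47}{1008}} = \sqrt{- \frac{15201695}{1008}} = \frac{i \sqrt{106411865}}{84}$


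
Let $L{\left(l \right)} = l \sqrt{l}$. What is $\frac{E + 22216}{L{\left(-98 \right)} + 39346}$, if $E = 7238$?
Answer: $\frac{96574757}{129087409} + \frac{1683787 i \sqrt{2}}{129087409} \approx 0.74813 + 0.018447 i$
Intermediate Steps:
$L{\left(l \right)} = l^{\frac{3}{2}}$
$\frac{E + 22216}{L{\left(-98 \right)} + 39346} = \frac{7238 + 22216}{\left(-98\right)^{\frac{3}{2}} + 39346} = \frac{29454}{- 686 i \sqrt{2} + 39346} = \frac{29454}{39346 - 686 i \sqrt{2}}$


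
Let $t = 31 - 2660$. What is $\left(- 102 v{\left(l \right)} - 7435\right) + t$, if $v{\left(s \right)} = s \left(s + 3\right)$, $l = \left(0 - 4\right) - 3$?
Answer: $-12920$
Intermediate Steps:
$l = -7$ ($l = -4 - 3 = -7$)
$v{\left(s \right)} = s \left(3 + s\right)$
$t = -2629$ ($t = 31 - 2660 = -2629$)
$\left(- 102 v{\left(l \right)} - 7435\right) + t = \left(- 102 \left(- 7 \left(3 - 7\right)\right) - 7435\right) - 2629 = \left(- 102 \left(\left(-7\right) \left(-4\right)\right) - 7435\right) - 2629 = \left(\left(-102\right) 28 - 7435\right) - 2629 = \left(-2856 - 7435\right) - 2629 = -10291 - 2629 = -12920$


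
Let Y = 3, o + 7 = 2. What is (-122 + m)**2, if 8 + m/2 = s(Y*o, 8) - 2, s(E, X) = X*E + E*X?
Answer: 386884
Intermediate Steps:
o = -5 (o = -7 + 2 = -5)
s(E, X) = 2*E*X (s(E, X) = E*X + E*X = 2*E*X)
m = -500 (m = -16 + 2*(2*(3*(-5))*8 - 2) = -16 + 2*(2*(-15)*8 - 2) = -16 + 2*(-240 - 2) = -16 + 2*(-242) = -16 - 484 = -500)
(-122 + m)**2 = (-122 - 500)**2 = (-622)**2 = 386884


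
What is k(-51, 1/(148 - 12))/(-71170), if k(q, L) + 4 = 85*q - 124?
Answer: 4463/71170 ≈ 0.062709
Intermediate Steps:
k(q, L) = -128 + 85*q (k(q, L) = -4 + (85*q - 124) = -4 + (-124 + 85*q) = -128 + 85*q)
k(-51, 1/(148 - 12))/(-71170) = (-128 + 85*(-51))/(-71170) = (-128 - 4335)*(-1/71170) = -4463*(-1/71170) = 4463/71170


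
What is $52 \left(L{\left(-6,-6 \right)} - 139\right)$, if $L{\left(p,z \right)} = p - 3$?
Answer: $-7696$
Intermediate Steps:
$L{\left(p,z \right)} = -3 + p$ ($L{\left(p,z \right)} = p - 3 = -3 + p$)
$52 \left(L{\left(-6,-6 \right)} - 139\right) = 52 \left(\left(-3 - 6\right) - 139\right) = 52 \left(-9 - 139\right) = 52 \left(-148\right) = -7696$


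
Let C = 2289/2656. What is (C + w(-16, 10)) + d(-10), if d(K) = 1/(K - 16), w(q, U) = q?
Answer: -524019/34528 ≈ -15.177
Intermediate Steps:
d(K) = 1/(-16 + K)
C = 2289/2656 (C = 2289*(1/2656) = 2289/2656 ≈ 0.86182)
(C + w(-16, 10)) + d(-10) = (2289/2656 - 16) + 1/(-16 - 10) = -40207/2656 + 1/(-26) = -40207/2656 - 1/26 = -524019/34528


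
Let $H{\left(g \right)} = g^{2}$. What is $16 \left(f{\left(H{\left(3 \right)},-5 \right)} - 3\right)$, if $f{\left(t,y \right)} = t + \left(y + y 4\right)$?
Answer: $-304$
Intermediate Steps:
$f{\left(t,y \right)} = t + 5 y$ ($f{\left(t,y \right)} = t + \left(y + 4 y\right) = t + 5 y$)
$16 \left(f{\left(H{\left(3 \right)},-5 \right)} - 3\right) = 16 \left(\left(3^{2} + 5 \left(-5\right)\right) - 3\right) = 16 \left(\left(9 - 25\right) - 3\right) = 16 \left(-16 - 3\right) = 16 \left(-19\right) = -304$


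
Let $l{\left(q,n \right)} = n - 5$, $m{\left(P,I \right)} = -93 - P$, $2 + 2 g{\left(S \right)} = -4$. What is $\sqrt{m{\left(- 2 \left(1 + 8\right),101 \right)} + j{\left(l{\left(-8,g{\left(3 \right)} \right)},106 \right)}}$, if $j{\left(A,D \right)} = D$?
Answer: $\sqrt{31} \approx 5.5678$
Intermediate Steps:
$g{\left(S \right)} = -3$ ($g{\left(S \right)} = -1 + \frac{1}{2} \left(-4\right) = -1 - 2 = -3$)
$l{\left(q,n \right)} = -5 + n$
$\sqrt{m{\left(- 2 \left(1 + 8\right),101 \right)} + j{\left(l{\left(-8,g{\left(3 \right)} \right)},106 \right)}} = \sqrt{\left(-93 - - 2 \left(1 + 8\right)\right) + 106} = \sqrt{\left(-93 - \left(-2\right) 9\right) + 106} = \sqrt{\left(-93 - -18\right) + 106} = \sqrt{\left(-93 + 18\right) + 106} = \sqrt{-75 + 106} = \sqrt{31}$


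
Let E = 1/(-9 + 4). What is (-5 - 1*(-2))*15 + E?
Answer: -226/5 ≈ -45.200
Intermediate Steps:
E = -1/5 (E = 1/(-5) = -1/5 ≈ -0.20000)
(-5 - 1*(-2))*15 + E = (-5 - 1*(-2))*15 - 1/5 = (-5 + 2)*15 - 1/5 = -3*15 - 1/5 = -45 - 1/5 = -226/5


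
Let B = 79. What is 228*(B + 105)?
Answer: 41952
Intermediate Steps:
228*(B + 105) = 228*(79 + 105) = 228*184 = 41952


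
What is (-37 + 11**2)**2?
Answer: 7056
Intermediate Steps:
(-37 + 11**2)**2 = (-37 + 121)**2 = 84**2 = 7056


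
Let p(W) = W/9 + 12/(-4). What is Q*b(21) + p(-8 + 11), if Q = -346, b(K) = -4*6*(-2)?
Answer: -49832/3 ≈ -16611.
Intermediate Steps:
p(W) = -3 + W/9 (p(W) = W*(⅑) + 12*(-¼) = W/9 - 3 = -3 + W/9)
b(K) = 48 (b(K) = -24*(-2) = -1*(-48) = 48)
Q*b(21) + p(-8 + 11) = -346*48 + (-3 + (-8 + 11)/9) = -16608 + (-3 + (⅑)*3) = -16608 + (-3 + ⅓) = -16608 - 8/3 = -49832/3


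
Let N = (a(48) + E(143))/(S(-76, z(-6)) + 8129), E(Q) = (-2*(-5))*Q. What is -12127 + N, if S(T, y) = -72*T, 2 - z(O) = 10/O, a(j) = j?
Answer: -164937849/13601 ≈ -12127.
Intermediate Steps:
E(Q) = 10*Q
z(O) = 2 - 10/O
N = 1478/13601 (N = (48 + 10*143)/(-72*(-76) + 8129) = (48 + 1430)/(5472 + 8129) = 1478/13601 ≈ 0.10867)
-12127 + N = -12127 + 1478/13601 = -164937849/13601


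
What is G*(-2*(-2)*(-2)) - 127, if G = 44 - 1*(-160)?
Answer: -1759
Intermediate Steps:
G = 204 (G = 44 + 160 = 204)
G*(-2*(-2)*(-2)) - 127 = 204*(-2*(-2)*(-2)) - 127 = 204*(4*(-2)) - 127 = 204*(-8) - 127 = -1632 - 127 = -1759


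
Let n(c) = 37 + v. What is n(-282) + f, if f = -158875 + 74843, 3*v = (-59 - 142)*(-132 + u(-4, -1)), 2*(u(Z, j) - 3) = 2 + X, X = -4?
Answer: -75285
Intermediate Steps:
u(Z, j) = 2 (u(Z, j) = 3 + (2 - 4)/2 = 3 + (½)*(-2) = 3 - 1 = 2)
v = 8710 (v = ((-59 - 142)*(-132 + 2))/3 = (-201*(-130))/3 = (⅓)*26130 = 8710)
f = -84032
n(c) = 8747 (n(c) = 37 + 8710 = 8747)
n(-282) + f = 8747 - 84032 = -75285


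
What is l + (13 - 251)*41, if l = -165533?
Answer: -175291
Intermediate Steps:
l + (13 - 251)*41 = -165533 + (13 - 251)*41 = -165533 - 238*41 = -165533 - 9758 = -175291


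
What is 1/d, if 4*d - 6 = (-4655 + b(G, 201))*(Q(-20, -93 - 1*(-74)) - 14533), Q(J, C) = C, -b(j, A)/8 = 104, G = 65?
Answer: 2/39923415 ≈ 5.0096e-8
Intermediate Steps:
b(j, A) = -832 (b(j, A) = -8*104 = -832)
d = 39923415/2 (d = 3/2 + ((-4655 - 832)*((-93 - 1*(-74)) - 14533))/4 = 3/2 + (-5487*((-93 + 74) - 14533))/4 = 3/2 + (-5487*(-19 - 14533))/4 = 3/2 + (-5487*(-14552))/4 = 3/2 + (1/4)*79846824 = 3/2 + 19961706 = 39923415/2 ≈ 1.9962e+7)
1/d = 1/(39923415/2) = 2/39923415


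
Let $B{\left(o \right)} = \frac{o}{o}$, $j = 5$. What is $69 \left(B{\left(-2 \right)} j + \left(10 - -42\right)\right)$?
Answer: $3933$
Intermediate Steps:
$B{\left(o \right)} = 1$
$69 \left(B{\left(-2 \right)} j + \left(10 - -42\right)\right) = 69 \left(1 \cdot 5 + \left(10 - -42\right)\right) = 69 \left(5 + \left(10 + 42\right)\right) = 69 \left(5 + 52\right) = 69 \cdot 57 = 3933$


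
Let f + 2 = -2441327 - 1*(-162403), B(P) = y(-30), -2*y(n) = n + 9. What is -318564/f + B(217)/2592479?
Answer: 91766045431/656451977506 ≈ 0.13979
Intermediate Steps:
y(n) = -9/2 - n/2 (y(n) = -(n + 9)/2 = -(9 + n)/2 = -9/2 - n/2)
B(P) = 21/2 (B(P) = -9/2 - 1/2*(-30) = -9/2 + 15 = 21/2)
f = -2278926 (f = -2 + (-2441327 - 1*(-162403)) = -2 + (-2441327 + 162403) = -2 - 2278924 = -2278926)
-318564/f + B(217)/2592479 = -318564/(-2278926) + (21/2)/2592479 = -318564*(-1/2278926) + (21/2)*(1/2592479) = 17698/126607 + 21/5184958 = 91766045431/656451977506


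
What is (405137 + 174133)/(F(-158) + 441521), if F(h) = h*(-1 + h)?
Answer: 579270/466643 ≈ 1.2414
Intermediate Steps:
(405137 + 174133)/(F(-158) + 441521) = (405137 + 174133)/(-158*(-1 - 158) + 441521) = 579270/(-158*(-159) + 441521) = 579270/(25122 + 441521) = 579270/466643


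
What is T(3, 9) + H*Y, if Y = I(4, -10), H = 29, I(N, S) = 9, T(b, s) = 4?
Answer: 265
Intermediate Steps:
Y = 9
T(3, 9) + H*Y = 4 + 29*9 = 4 + 261 = 265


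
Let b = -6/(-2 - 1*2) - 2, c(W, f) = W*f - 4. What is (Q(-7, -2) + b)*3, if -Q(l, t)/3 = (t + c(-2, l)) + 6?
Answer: -255/2 ≈ -127.50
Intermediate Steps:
c(W, f) = -4 + W*f
Q(l, t) = -6 - 3*t + 6*l (Q(l, t) = -3*((t + (-4 - 2*l)) + 6) = -3*((-4 + t - 2*l) + 6) = -3*(2 + t - 2*l) = -6 - 3*t + 6*l)
b = -½ (b = -6/(-2 - 2) - 2 = -6/(-4) - 2 = -6*(-¼) - 2 = 3/2 - 2 = -½ ≈ -0.50000)
(Q(-7, -2) + b)*3 = ((-6 - 3*(-2) + 6*(-7)) - ½)*3 = ((-6 + 6 - 42) - ½)*3 = (-42 - ½)*3 = -85/2*3 = -255/2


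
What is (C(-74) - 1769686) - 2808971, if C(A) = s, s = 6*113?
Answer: -4577979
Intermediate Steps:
s = 678
C(A) = 678
(C(-74) - 1769686) - 2808971 = (678 - 1769686) - 2808971 = -1769008 - 2808971 = -4577979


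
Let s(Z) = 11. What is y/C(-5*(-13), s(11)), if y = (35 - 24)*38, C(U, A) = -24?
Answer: -209/12 ≈ -17.417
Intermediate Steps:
y = 418 (y = 11*38 = 418)
y/C(-5*(-13), s(11)) = 418/(-24) = 418*(-1/24) = -209/12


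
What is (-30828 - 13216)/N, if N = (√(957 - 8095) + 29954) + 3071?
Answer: -111888700/83896751 + 3388*I*√7138/83896751 ≈ -1.3336 + 0.0034118*I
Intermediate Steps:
N = 33025 + I*√7138 (N = (√(-7138) + 29954) + 3071 = (I*√7138 + 29954) + 3071 = (29954 + I*√7138) + 3071 = 33025 + I*√7138 ≈ 33025.0 + 84.487*I)
(-30828 - 13216)/N = (-30828 - 13216)/(33025 + I*√7138) = -44044/(33025 + I*√7138)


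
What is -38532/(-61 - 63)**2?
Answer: -9633/3844 ≈ -2.5060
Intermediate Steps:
-38532/(-61 - 63)**2 = -38532/((-124)**2) = -38532/15376 = -38532*1/15376 = -9633/3844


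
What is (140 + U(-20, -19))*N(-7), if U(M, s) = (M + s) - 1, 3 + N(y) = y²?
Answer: 4600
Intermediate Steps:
N(y) = -3 + y²
U(M, s) = -1 + M + s
(140 + U(-20, -19))*N(-7) = (140 + (-1 - 20 - 19))*(-3 + (-7)²) = (140 - 40)*(-3 + 49) = 100*46 = 4600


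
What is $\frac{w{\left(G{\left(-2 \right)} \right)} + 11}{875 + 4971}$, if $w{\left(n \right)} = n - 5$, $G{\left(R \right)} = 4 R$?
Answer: $- \frac{1}{2923} \approx -0.00034211$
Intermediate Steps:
$w{\left(n \right)} = -5 + n$ ($w{\left(n \right)} = n - 5 = -5 + n$)
$\frac{w{\left(G{\left(-2 \right)} \right)} + 11}{875 + 4971} = \frac{\left(-5 + 4 \left(-2\right)\right) + 11}{875 + 4971} = \frac{\left(-5 - 8\right) + 11}{5846} = \left(-13 + 11\right) \frac{1}{5846} = \left(-2\right) \frac{1}{5846} = - \frac{1}{2923}$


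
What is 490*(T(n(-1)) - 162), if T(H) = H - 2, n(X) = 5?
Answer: -77910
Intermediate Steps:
T(H) = -2 + H
490*(T(n(-1)) - 162) = 490*((-2 + 5) - 162) = 490*(3 - 162) = 490*(-159) = -77910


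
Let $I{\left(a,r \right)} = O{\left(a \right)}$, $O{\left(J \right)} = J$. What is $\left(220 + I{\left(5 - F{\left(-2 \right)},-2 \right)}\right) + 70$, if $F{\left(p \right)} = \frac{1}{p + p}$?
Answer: $\frac{1181}{4} \approx 295.25$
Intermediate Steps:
$F{\left(p \right)} = \frac{1}{2 p}$
$I{\left(a,r \right)} = a$
$\left(220 + I{\left(5 - F{\left(-2 \right)},-2 \right)}\right) + 70 = \left(220 + \left(5 - \frac{1}{2 \left(-2\right)}\right)\right) + 70 = \left(220 + \left(5 - \frac{1}{2} \left(- \frac{1}{2}\right)\right)\right) + 70 = \left(220 + \left(5 - - \frac{1}{4}\right)\right) + 70 = \left(220 + \left(5 + \frac{1}{4}\right)\right) + 70 = \left(220 + \frac{21}{4}\right) + 70 = \frac{901}{4} + 70 = \frac{1181}{4}$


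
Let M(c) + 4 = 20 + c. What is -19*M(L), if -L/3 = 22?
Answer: 950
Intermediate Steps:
L = -66 (L = -3*22 = -66)
M(c) = 16 + c (M(c) = -4 + (20 + c) = 16 + c)
-19*M(L) = -19*(16 - 66) = -19*(-50) = 950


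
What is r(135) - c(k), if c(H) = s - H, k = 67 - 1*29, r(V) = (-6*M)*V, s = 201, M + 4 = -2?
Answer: 4697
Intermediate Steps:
M = -6 (M = -4 - 2 = -6)
r(V) = 36*V (r(V) = (-6*(-6))*V = 36*V)
k = 38 (k = 67 - 29 = 38)
c(H) = 201 - H
r(135) - c(k) = 36*135 - (201 - 1*38) = 4860 - (201 - 38) = 4860 - 1*163 = 4860 - 163 = 4697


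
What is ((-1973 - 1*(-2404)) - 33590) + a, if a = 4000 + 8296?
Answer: -20863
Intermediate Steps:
a = 12296
((-1973 - 1*(-2404)) - 33590) + a = ((-1973 - 1*(-2404)) - 33590) + 12296 = ((-1973 + 2404) - 33590) + 12296 = (431 - 33590) + 12296 = -33159 + 12296 = -20863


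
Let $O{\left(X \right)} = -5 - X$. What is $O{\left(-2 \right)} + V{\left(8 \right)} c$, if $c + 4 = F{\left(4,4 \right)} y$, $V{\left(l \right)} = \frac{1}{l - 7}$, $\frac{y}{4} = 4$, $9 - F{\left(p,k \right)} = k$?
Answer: $73$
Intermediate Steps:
$F{\left(p,k \right)} = 9 - k$
$y = 16$ ($y = 4 \cdot 4 = 16$)
$V{\left(l \right)} = \frac{1}{-7 + l}$
$c = 76$ ($c = -4 + \left(9 - 4\right) 16 = -4 + 5 \cdot 16 = -4 + 80 = 76$)
$O{\left(-2 \right)} + V{\left(8 \right)} c = \left(-5 - -2\right) + \frac{1}{-7 + 8} \cdot 76 = \left(-5 + 2\right) + 1^{-1} \cdot 76 = -3 + 1 \cdot 76 = -3 + 76 = 73$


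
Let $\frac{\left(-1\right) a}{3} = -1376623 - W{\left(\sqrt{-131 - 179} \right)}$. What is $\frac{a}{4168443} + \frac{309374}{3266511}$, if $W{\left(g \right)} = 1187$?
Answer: $\frac{4930500815804}{4538754970791} \approx 1.0863$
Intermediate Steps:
$a = 4133430$ ($a = - 3 \left(-1376623 - 1187\right) = \left(-3\right) \left(-1377810\right) = 4133430$)
$\frac{a}{4168443} + \frac{309374}{3266511} = \frac{4133430}{4168443} + \frac{309374}{3266511} = 4133430 \cdot \frac{1}{4168443} + 309374 \cdot \frac{1}{3266511} = \frac{1377810}{1389481} + \frac{309374}{3266511} = \frac{4930500815804}{4538754970791}$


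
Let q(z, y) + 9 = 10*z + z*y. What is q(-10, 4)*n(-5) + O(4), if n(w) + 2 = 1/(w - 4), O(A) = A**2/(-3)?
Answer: 2783/9 ≈ 309.22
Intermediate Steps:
O(A) = -A**2/3
n(w) = -2 + 1/(-4 + w) (n(w) = -2 + 1/(w - 4) = -2 + 1/(-4 + w))
q(z, y) = -9 + 10*z + y*z (q(z, y) = -9 + (10*z + z*y) = -9 + (10*z + y*z) = -9 + 10*z + y*z)
q(-10, 4)*n(-5) + O(4) = (-9 + 10*(-10) + 4*(-10))*((9 - 2*(-5))/(-4 - 5)) - 1/3*4**2 = (-9 - 100 - 40)*((9 + 10)/(-9)) - 1/3*16 = -(-149)*19/9 - 16/3 = -149*(-19/9) - 16/3 = 2831/9 - 16/3 = 2783/9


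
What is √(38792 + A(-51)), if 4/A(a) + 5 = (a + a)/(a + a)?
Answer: √38791 ≈ 196.95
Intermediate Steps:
A(a) = -1 (A(a) = 4/(-5 + (a + a)/(a + a)) = 4/(-5 + (2*a)/((2*a))) = 4/(-5 + (2*a)*(1/(2*a))) = 4/(-5 + 1) = 4/(-4) = 4*(-¼) = -1)
√(38792 + A(-51)) = √(38792 - 1) = √38791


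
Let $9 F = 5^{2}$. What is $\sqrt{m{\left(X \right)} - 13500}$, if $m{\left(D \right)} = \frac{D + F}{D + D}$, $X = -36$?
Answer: $\frac{i \sqrt{17495402}}{36} \approx 116.19 i$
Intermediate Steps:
$F = \frac{25}{9}$ ($F = \frac{5^{2}}{9} = \frac{1}{9} \cdot 25 = \frac{25}{9} \approx 2.7778$)
$m{\left(D \right)} = \frac{\frac{25}{9} + D}{2 D}$ ($m{\left(D \right)} = \frac{D + \frac{25}{9}}{D + D} = \frac{\frac{25}{9} + D}{2 D}$)
$\sqrt{m{\left(X \right)} - 13500} = \sqrt{\frac{25 + 9 \left(-36\right)}{18 \left(-36\right)} - 13500} = \sqrt{\frac{1}{18} \left(- \frac{1}{36}\right) \left(25 - 324\right) - 13500} = \sqrt{\frac{1}{18} \left(- \frac{1}{36}\right) \left(-299\right) - 13500} = \sqrt{\frac{299}{648} - 13500} = \sqrt{- \frac{8747701}{648}} = \frac{i \sqrt{17495402}}{36}$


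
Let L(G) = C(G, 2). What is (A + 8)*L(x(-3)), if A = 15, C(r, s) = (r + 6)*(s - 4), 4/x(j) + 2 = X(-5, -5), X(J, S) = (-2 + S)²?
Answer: -13156/47 ≈ -279.92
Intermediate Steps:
x(j) = 4/47 (x(j) = 4/(-2 + (-2 - 5)²) = 4/(-2 + (-7)²) = 4/(-2 + 49) = 4/47)
C(r, s) = (-4 + s)*(6 + r) (C(r, s) = (6 + r)*(-4 + s) = (-4 + s)*(6 + r))
L(G) = -12 - 2*G (L(G) = -24 - 4*G + 6*2 + G*2 = -24 - 4*G + 12 + 2*G = -12 - 2*G)
(A + 8)*L(x(-3)) = (15 + 8)*(-12 - 2*4/47) = 23*(-12 - 8/47) = 23*(-572/47) = -13156/47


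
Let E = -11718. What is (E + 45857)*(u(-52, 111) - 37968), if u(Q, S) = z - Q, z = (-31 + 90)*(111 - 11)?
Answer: -1092994224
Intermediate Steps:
z = 5900 (z = 59*100 = 5900)
u(Q, S) = 5900 - Q
(E + 45857)*(u(-52, 111) - 37968) = (-11718 + 45857)*((5900 - 1*(-52)) - 37968) = 34139*((5900 + 52) - 37968) = 34139*(5952 - 37968) = 34139*(-32016) = -1092994224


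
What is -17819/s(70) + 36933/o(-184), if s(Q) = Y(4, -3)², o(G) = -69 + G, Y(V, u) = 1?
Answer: -4545140/253 ≈ -17965.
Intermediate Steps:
s(Q) = 1 (s(Q) = 1² = 1)
-17819/s(70) + 36933/o(-184) = -17819/1 + 36933/(-69 - 184) = -17819*1 + 36933/(-253) = -17819 + 36933*(-1/253) = -17819 - 36933/253 = -4545140/253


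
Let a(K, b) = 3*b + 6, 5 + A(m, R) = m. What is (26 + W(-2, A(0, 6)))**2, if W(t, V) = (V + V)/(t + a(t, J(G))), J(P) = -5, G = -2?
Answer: 87616/121 ≈ 724.10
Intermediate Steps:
A(m, R) = -5 + m
a(K, b) = 6 + 3*b
W(t, V) = 2*V/(-9 + t) (W(t, V) = (V + V)/(t + (6 + 3*(-5))) = (2*V)/(t + (6 - 15)) = (2*V)/(t - 9) = (2*V)/(-9 + t) = 2*V/(-9 + t))
(26 + W(-2, A(0, 6)))**2 = (26 + 2*(-5 + 0)/(-9 - 2))**2 = (26 + 2*(-5)/(-11))**2 = (26 + 2*(-5)*(-1/11))**2 = (26 + 10/11)**2 = (296/11)**2 = 87616/121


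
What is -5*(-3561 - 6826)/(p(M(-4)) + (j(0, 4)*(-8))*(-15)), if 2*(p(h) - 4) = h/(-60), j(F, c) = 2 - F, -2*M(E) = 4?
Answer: 3116100/14641 ≈ 212.83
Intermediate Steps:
M(E) = -2 (M(E) = -½*4 = -2)
p(h) = 4 - h/120 (p(h) = 4 + (h/(-60))/2 = 4 + (h*(-1/60))/2 = 4 + (-h/60)/2 = 4 - h/120)
-5*(-3561 - 6826)/(p(M(-4)) + (j(0, 4)*(-8))*(-15)) = -5*(-3561 - 6826)/((4 - 1/120*(-2)) + ((2 - 1*0)*(-8))*(-15)) = -(-51935)/((4 + 1/60) + ((2 + 0)*(-8))*(-15)) = -(-51935)/(241/60 + (2*(-8))*(-15)) = -(-51935)/(241/60 - 16*(-15)) = -(-51935)/(241/60 + 240) = -(-51935)/14641/60 = -(-51935)*60/14641 = -5*(-623220/14641) = 3116100/14641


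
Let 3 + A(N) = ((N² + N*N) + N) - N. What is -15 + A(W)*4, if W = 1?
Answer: -19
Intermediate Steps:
A(N) = -3 + 2*N² (A(N) = -3 + (((N² + N*N) + N) - N) = -3 + (((N² + N²) + N) - N) = -3 + ((2*N² + N) - N) = -3 + ((N + 2*N²) - N) = -3 + 2*N²)
-15 + A(W)*4 = -15 + (-3 + 2*1²)*4 = -15 + (-3 + 2*1)*4 = -15 + (-3 + 2)*4 = -15 - 1*4 = -15 - 4 = -19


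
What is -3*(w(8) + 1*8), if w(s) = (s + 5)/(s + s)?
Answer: -423/16 ≈ -26.438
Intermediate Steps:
w(s) = (5 + s)/(2*s) (w(s) = (5 + s)/((2*s)) = (5 + s)*(1/(2*s)) = (5 + s)/(2*s))
-3*(w(8) + 1*8) = -3*((½)*(5 + 8)/8 + 1*8) = -3*((½)*(⅛)*13 + 8) = -3*(13/16 + 8) = -3*141/16 = -423/16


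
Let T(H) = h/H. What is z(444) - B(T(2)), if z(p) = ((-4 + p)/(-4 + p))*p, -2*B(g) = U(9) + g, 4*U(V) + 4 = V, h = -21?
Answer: 3515/8 ≈ 439.38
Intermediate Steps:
U(V) = -1 + V/4
T(H) = -21/H
B(g) = -5/8 - g/2 (B(g) = -((-1 + (1/4)*9) + g)/2 = -((-1 + 9/4) + g)/2 = -(5/4 + g)/2 = -5/8 - g/2)
z(p) = p (z(p) = 1*p = p)
z(444) - B(T(2)) = 444 - (-5/8 - (-21)/(2*2)) = 444 - (-5/8 - 1/2*(-21/2)) = 444 - (-5/8 + 21/4) = 444 - 1*37/8 = 444 - 37/8 = 3515/8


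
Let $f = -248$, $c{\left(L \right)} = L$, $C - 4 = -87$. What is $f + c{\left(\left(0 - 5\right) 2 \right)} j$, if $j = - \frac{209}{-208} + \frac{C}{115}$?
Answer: $- \frac{599987}{2392} \approx -250.83$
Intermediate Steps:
$C = -83$ ($C = 4 - 87 = -83$)
$j = \frac{6771}{23920}$ ($j = - \frac{209}{-208} - \frac{83}{115} = \left(-209\right) \left(- \frac{1}{208}\right) - \frac{83}{115} = \frac{209}{208} - \frac{83}{115} = \frac{6771}{23920} \approx 0.28307$)
$f + c{\left(\left(0 - 5\right) 2 \right)} j = -248 + \left(0 - 5\right) 2 \cdot \frac{6771}{23920} = -248 + \left(-5\right) 2 \cdot \frac{6771}{23920} = -248 - \frac{6771}{2392} = - \frac{599987}{2392}$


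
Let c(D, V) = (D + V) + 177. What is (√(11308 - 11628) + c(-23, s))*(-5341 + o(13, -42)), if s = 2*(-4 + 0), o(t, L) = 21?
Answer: -776720 - 42560*I*√5 ≈ -7.7672e+5 - 95167.0*I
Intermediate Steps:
s = -8 (s = 2*(-4) = -8)
c(D, V) = 177 + D + V
(√(11308 - 11628) + c(-23, s))*(-5341 + o(13, -42)) = (√(11308 - 11628) + (177 - 23 - 8))*(-5341 + 21) = (√(-320) + 146)*(-5320) = (8*I*√5 + 146)*(-5320) = (146 + 8*I*√5)*(-5320) = -776720 - 42560*I*√5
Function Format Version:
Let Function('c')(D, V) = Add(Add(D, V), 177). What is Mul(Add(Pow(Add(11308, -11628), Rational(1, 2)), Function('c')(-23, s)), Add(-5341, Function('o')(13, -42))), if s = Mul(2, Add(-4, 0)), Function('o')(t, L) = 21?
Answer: Add(-776720, Mul(-42560, I, Pow(5, Rational(1, 2)))) ≈ Add(-7.7672e+5, Mul(-95167., I))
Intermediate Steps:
s = -8 (s = Mul(2, -4) = -8)
Function('c')(D, V) = Add(177, D, V)
Mul(Add(Pow(Add(11308, -11628), Rational(1, 2)), Function('c')(-23, s)), Add(-5341, Function('o')(13, -42))) = Mul(Add(Pow(Add(11308, -11628), Rational(1, 2)), Add(177, -23, -8)), Add(-5341, 21)) = Mul(Add(Pow(-320, Rational(1, 2)), 146), -5320) = Mul(Add(Mul(8, I, Pow(5, Rational(1, 2))), 146), -5320) = Mul(Add(146, Mul(8, I, Pow(5, Rational(1, 2)))), -5320) = Add(-776720, Mul(-42560, I, Pow(5, Rational(1, 2))))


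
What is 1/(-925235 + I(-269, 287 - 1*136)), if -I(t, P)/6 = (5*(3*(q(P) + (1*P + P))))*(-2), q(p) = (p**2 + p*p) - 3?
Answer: 1/7336945 ≈ 1.3630e-7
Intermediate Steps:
q(p) = -3 + 2*p**2 (q(p) = (p**2 + p**2) - 3 = 2*p**2 - 3 = -3 + 2*p**2)
I(t, P) = -540 + 360*P + 360*P**2 (I(t, P) = -6*5*(3*((-3 + 2*P**2) + (1*P + P)))*(-2) = -6*5*(3*((-3 + 2*P**2) + (P + P)))*(-2) = -6*5*(3*((-3 + 2*P**2) + 2*P))*(-2) = -6*5*(3*(-3 + 2*P + 2*P**2))*(-2) = -6*5*(-9 + 6*P + 6*P**2)*(-2) = -6*(-45 + 30*P + 30*P**2)*(-2) = -6*(90 - 60*P - 60*P**2) = -540 + 360*P + 360*P**2)
1/(-925235 + I(-269, 287 - 1*136)) = 1/(-925235 + (-540 + 360*(287 - 1*136) + 360*(287 - 1*136)**2)) = 1/(-925235 + (-540 + 360*(287 - 136) + 360*(287 - 136)**2)) = 1/(-925235 + (-540 + 360*151 + 360*151**2)) = 1/(-925235 + (-540 + 54360 + 360*22801)) = 1/(-925235 + (-540 + 54360 + 8208360)) = 1/(-925235 + 8262180) = 1/7336945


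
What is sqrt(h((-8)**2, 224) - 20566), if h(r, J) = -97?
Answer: I*sqrt(20663) ≈ 143.75*I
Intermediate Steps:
sqrt(h((-8)**2, 224) - 20566) = sqrt(-97 - 20566) = sqrt(-20663) = I*sqrt(20663)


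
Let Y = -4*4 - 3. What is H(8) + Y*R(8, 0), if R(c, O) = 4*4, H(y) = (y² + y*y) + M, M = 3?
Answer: -173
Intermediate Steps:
H(y) = 3 + 2*y² (H(y) = (y² + y*y) + 3 = (y² + y²) + 3 = 2*y² + 3 = 3 + 2*y²)
R(c, O) = 16
Y = -19 (Y = -16 - 3 = -19)
H(8) + Y*R(8, 0) = (3 + 2*8²) - 19*16 = (3 + 2*64) - 304 = (3 + 128) - 304 = 131 - 304 = -173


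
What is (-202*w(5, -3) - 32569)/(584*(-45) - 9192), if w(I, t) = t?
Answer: 31963/35472 ≈ 0.90108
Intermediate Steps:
(-202*w(5, -3) - 32569)/(584*(-45) - 9192) = (-202*(-3) - 32569)/(584*(-45) - 9192) = (606 - 32569)/(-26280 - 9192) = -31963/(-35472) = -31963*(-1/35472) = 31963/35472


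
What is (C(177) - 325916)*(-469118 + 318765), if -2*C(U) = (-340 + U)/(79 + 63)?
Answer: 13916670823293/284 ≈ 4.9002e+10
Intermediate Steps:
C(U) = 85/71 - U/284 (C(U) = -(-340 + U)/(2*(79 + 63)) = -(-340 + U)/(2*142) = -(-170/71 + U/142)/2 = 85/71 - U/284)
(C(177) - 325916)*(-469118 + 318765) = ((85/71 - 1/284*177) - 325916)*(-469118 + 318765) = ((85/71 - 177/284) - 325916)*(-150353) = (163/284 - 325916)*(-150353) = -92559981/284*(-150353) = 13916670823293/284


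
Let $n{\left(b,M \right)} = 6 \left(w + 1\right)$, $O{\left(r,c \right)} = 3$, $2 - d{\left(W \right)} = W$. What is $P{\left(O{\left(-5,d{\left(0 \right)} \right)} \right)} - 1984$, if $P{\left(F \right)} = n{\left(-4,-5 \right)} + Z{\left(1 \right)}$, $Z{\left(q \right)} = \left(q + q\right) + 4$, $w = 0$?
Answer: $-1972$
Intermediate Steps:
$d{\left(W \right)} = 2 - W$
$n{\left(b,M \right)} = 6$ ($n{\left(b,M \right)} = 6 \left(0 + 1\right) = 6 \cdot 1 = 6$)
$Z{\left(q \right)} = 4 + 2 q$ ($Z{\left(q \right)} = 2 q + 4 = 4 + 2 q$)
$P{\left(F \right)} = 12$ ($P{\left(F \right)} = 6 + \left(4 + 2 \cdot 1\right) = 6 + \left(4 + 2\right) = 6 + 6 = 12$)
$P{\left(O{\left(-5,d{\left(0 \right)} \right)} \right)} - 1984 = 12 - 1984 = -1972$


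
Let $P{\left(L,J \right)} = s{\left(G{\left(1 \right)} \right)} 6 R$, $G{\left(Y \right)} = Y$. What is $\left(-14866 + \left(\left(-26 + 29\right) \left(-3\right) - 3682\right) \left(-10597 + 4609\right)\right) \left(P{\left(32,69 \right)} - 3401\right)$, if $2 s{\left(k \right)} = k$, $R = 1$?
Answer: $-75051089116$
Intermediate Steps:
$s{\left(k \right)} = \frac{k}{2}$
$P{\left(L,J \right)} = 3$ ($P{\left(L,J \right)} = \frac{1}{2} \cdot 1 \cdot 6 \cdot 1 = \frac{1}{2} \cdot 6 \cdot 1 = 3 \cdot 1 = 3$)
$\left(-14866 + \left(\left(-26 + 29\right) \left(-3\right) - 3682\right) \left(-10597 + 4609\right)\right) \left(P{\left(32,69 \right)} - 3401\right) = \left(-14866 + \left(\left(-26 + 29\right) \left(-3\right) - 3682\right) \left(-10597 + 4609\right)\right) \left(3 - 3401\right) = \left(-14866 + \left(3 \left(-3\right) - 3682\right) \left(-5988\right)\right) \left(-3398\right) = \left(-14866 + \left(-9 - 3682\right) \left(-5988\right)\right) \left(-3398\right) = \left(-14866 - -22101708\right) \left(-3398\right) = \left(-14866 + 22101708\right) \left(-3398\right) = 22086842 \left(-3398\right) = -75051089116$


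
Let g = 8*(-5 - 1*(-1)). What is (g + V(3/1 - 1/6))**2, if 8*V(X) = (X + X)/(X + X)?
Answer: 65025/64 ≈ 1016.0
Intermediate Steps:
V(X) = 1/8 (V(X) = ((X + X)/(X + X))/8 = ((2*X)/((2*X)))/8 = ((2*X)*(1/(2*X)))/8 = (1/8)*1 = 1/8)
g = -32 (g = 8*(-5 + 1) = 8*(-4) = -32)
(g + V(3/1 - 1/6))**2 = (-32 + 1/8)**2 = (-255/8)**2 = 65025/64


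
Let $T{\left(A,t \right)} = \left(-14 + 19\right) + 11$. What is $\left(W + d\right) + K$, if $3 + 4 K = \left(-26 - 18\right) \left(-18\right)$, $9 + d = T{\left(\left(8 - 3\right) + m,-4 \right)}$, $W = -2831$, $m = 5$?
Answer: $- \frac{10507}{4} \approx -2626.8$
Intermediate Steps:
$T{\left(A,t \right)} = 16$ ($T{\left(A,t \right)} = 5 + 11 = 16$)
$d = 7$ ($d = -9 + 16 = 7$)
$K = \frac{789}{4}$ ($K = - \frac{3}{4} + \frac{\left(-26 - 18\right) \left(-18\right)}{4} = - \frac{3}{4} + \frac{\left(-44\right) \left(-18\right)}{4} = - \frac{3}{4} + \frac{1}{4} \cdot 792 = - \frac{3}{4} + 198 = \frac{789}{4} \approx 197.25$)
$\left(W + d\right) + K = \left(-2831 + 7\right) + \frac{789}{4} = -2824 + \frac{789}{4} = - \frac{10507}{4}$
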